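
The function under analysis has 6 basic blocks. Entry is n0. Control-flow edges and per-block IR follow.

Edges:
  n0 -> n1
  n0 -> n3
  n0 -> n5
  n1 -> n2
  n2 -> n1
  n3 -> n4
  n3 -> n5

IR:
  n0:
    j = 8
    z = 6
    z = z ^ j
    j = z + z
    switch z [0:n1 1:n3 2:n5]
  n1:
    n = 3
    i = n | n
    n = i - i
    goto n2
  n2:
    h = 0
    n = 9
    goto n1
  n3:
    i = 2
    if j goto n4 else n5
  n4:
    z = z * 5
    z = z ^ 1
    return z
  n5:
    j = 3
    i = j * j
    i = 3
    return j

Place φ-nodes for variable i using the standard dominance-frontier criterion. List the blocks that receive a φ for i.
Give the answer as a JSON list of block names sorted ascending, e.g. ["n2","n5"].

Answer: ["n1", "n5"]

Analysis:
idom tree: n1←n0 n2←n1 n3←n0 n4←n3 n5←n0
Dom∩ at merges:
  n1: preds {n0,n2}: {n0} ∩ {n0,n1,n2} = {n0}; idom=n0
  n5: preds {n0,n3}: {n0} ∩ {n0,n3} = {n0}; idom=n0

DF derivation:
  n1←n0: walk · to n0
  n1←n2: walk n2→n1 to n0
  n5←n0: walk · to n0
  n5←n3: walk n3 to n0
  DF(n0)=∅
  DF(n1)={n1}
  DF(n2)={n1}
  DF(n3)={n5}
  DF(n4)=∅
  DF(n5)=∅

φ for i: defs {n1,n3,n5}
  DF⁺ = {n1,n5}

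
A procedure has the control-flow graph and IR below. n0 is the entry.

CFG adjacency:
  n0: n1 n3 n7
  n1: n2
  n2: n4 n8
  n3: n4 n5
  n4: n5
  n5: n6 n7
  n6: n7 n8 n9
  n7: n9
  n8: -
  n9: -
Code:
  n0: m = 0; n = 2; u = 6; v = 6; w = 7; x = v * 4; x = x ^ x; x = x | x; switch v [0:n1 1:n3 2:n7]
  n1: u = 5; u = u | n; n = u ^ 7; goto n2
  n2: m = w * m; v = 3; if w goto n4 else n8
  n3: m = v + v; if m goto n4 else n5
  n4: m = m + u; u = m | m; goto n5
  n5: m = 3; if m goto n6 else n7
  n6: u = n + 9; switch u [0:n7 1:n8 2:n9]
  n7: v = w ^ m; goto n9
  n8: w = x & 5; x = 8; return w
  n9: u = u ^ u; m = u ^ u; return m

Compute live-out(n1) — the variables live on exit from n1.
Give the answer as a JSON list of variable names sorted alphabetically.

Answer: ["m", "n", "u", "w", "x"]

Working:
Block summaries:
  n0 def {m,n,u,v,w,x} use ∅
  n1 def {n,u} use {n}
  n2 def {m,v} use {m,w}
  n3 def {m} use {v}
  n4 def {m,u} use {m,u}
  n5 def {m} use ∅
  n6 def {u} use {n}
  n7 def {v} use {m,w}
  n8 def {w,x} use {x}
  n9 def {m,u} use {u}

Live sets:
  n0 li=∅ lo={m,n,u,v,w,x}
  n1 li={m,n,w,x} lo={m,n,u,w,x}
  n2 li={m,n,u,w,x} lo={m,n,u,w,x}
  n3 li={n,u,v,w,x} lo={m,n,u,w,x}
  n4 li={m,n,u,w,x} lo={n,u,w,x}
  n5 li={n,u,w,x} lo={m,n,u,w,x}
  n6 li={m,n,w,x} lo={m,u,w,x}
  n7 li={m,u,w} lo={u}
  n8 li={x} lo=∅
  n9 li={u} lo=∅

live-out(n1) = ["m", "n", "u", "w", "x"]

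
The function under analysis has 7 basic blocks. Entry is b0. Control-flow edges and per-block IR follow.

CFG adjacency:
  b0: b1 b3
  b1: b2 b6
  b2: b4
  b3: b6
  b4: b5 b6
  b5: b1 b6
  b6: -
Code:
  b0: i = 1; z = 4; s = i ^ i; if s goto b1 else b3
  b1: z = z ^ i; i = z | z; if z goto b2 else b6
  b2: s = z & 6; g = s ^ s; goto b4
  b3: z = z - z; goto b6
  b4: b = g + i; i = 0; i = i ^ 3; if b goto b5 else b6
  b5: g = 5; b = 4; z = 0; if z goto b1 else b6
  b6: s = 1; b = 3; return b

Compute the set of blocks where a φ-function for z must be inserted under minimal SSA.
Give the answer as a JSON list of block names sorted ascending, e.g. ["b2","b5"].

Answer: ["b1", "b6"]

Derivation:
idom tree: b1←b0 b2←b1 b3←b0 b4←b2 b5←b4 b6←b0
Dom at joins:
  b1: preds {b0,b5}: {b0} ∩ {b0,b1,b2,b4,b5} = {b0}; idom=b0
  b6: preds {b1,b3,b4,b5}: {b0,b1} ∩ {b0,b3} ∩ {b0,b1,b2,b4} ∩ {b0,b1,b2,b4,b5} = {b0}; idom=b0

DF walk-up:
  b1←b0: walk · to b0
  b1←b5: walk b5→b4→b2→b1 to b0
  b6←b1: walk b1 to b0
  b6←b3: walk b3 to b0
  b6←b4: walk b4→b2→b1 to b0
  b6←b5: walk b5→b4→b2→b1 to b0
  b0: DF=∅
  b1: DF={b1,b6}
  b2: DF={b1,b6}
  b3: DF={b6}
  b4: DF={b1,b6}
  b5: DF={b1,b6}
  b6: DF=∅

φ for z: defs {b0,b1,b3,b5}
  DF⁺ = {b1,b6}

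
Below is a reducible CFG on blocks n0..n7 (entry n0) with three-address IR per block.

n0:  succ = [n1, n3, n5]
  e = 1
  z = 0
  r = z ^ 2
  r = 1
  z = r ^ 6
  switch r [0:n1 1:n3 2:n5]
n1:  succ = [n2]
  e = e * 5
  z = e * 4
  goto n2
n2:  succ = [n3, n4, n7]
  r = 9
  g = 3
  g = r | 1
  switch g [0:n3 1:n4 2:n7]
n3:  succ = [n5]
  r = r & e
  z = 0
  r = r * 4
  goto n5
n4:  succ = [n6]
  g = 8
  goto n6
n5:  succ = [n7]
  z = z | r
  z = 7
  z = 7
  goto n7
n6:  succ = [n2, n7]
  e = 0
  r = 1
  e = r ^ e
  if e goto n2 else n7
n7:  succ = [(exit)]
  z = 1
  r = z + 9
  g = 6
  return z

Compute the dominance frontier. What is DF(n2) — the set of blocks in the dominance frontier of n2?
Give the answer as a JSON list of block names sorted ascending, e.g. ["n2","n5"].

idom tree: n1←n0 n2←n1 n3←n0 n4←n2 n5←n0 n6←n4 n7←n0
Dom∩ at merges:
  n2: preds {n1,n6}: {n0,n1} ∩ {n0,n1,n2,n4,n6} = {n0,n1}; idom=n1
  n3: preds {n0,n2}: {n0} ∩ {n0,n1,n2} = {n0}; idom=n0
  n5: preds {n0,n3}: {n0} ∩ {n0,n3} = {n0}; idom=n0
  n7: preds {n2,n5,n6}: {n0,n1,n2} ∩ {n0,n5} ∩ {n0,n1,n2,n4,n6} = {n0}; idom=n0

DF derivation:
  join n2 pred n1: · stop@n1
  join n2 pred n6: n6→n4→n2 stop@n1
  join n3 pred n0: · stop@n0
  join n3 pred n2: n2→n1 stop@n0
  join n5 pred n0: · stop@n0
  join n5 pred n3: n3 stop@n0
  join n7 pred n2: n2→n1 stop@n0
  join n7 pred n5: n5 stop@n0
  join n7 pred n6: n6→n4→n2→n1 stop@n0
  n0: DF=∅
  n1: DF={n3,n7}
  n2: DF={n2,n3,n7}
  n3: DF={n5}
  n4: DF={n2,n7}
  n5: DF={n7}
  n6: DF={n2,n7}
  n7: DF=∅

DF(n2) = ["n2", "n3", "n7"]

Answer: ["n2", "n3", "n7"]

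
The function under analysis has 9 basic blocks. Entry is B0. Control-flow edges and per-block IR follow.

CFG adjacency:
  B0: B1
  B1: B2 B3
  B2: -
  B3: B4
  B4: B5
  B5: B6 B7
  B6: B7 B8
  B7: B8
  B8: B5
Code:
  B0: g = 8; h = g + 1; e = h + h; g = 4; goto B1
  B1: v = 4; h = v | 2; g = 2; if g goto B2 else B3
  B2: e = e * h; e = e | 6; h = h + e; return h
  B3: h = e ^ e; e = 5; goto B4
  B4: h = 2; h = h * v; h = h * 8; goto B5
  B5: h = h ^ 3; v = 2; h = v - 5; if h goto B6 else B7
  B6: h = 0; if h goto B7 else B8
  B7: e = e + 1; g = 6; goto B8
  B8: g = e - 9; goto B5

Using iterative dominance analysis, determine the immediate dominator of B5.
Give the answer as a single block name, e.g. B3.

Answer: B4

Derivation:
idom tree: B1←B0 B2←B1 B3←B1 B4←B3 B5←B4 B6←B5 B7←B5 B8←B5
Join-block Dom:
  B5: preds {B4,B8}: {B0,B1,B3,B4} ∩ {B0,B1,B3,B4,B5,B8} = {B0,B1,B3,B4}; idom=B4
  B7: preds {B5,B6}: {B0,B1,B3,B4,B5} ∩ {B0,B1,B3,B4,B5,B6} = {B0,B1,B3,B4,B5}; idom=B5
  B8: preds {B6,B7}: {B0,B1,B3,B4,B5,B6} ∩ {B0,B1,B3,B4,B5,B7} = {B0,B1,B3,B4,B5}; idom=B5

idom(B5) = B4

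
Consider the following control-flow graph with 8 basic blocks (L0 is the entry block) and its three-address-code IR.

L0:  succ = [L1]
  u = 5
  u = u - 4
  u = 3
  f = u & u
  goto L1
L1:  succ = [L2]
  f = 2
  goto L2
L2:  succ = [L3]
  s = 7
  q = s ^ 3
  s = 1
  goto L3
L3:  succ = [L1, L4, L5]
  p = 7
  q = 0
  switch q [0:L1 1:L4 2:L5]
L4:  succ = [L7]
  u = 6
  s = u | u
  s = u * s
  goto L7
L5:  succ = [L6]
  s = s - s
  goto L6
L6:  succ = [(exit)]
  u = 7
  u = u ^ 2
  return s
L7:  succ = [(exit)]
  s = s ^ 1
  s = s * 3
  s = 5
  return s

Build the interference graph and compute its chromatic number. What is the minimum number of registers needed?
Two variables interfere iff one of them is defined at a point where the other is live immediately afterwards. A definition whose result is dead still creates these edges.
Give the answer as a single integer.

Answer: 2

Working:
Block summaries:
  L0: def={f,u} ue=∅
  L1: def={f} ue=∅
  L2: def={q,s} ue=∅
  L3: def={p,q} ue=∅
  L4: def={s,u} ue=∅
  L5: def={s} ue={s}
  L6: def={u} ue={s}
  L7: def={s} ue={s}

Live sets:
  L0: in=∅ out=∅
  L1: in=∅ out=∅
  L2: in=∅ out={s}
  L3: in={s} out={s}
  L4: in=∅ out={s}
  L5: in={s} out={s}
  L6: in={s} out=∅
  L7: in={s} out=∅

Interference:
  f — ∅
  p — {s}
  q — {s}
  s — {p,q,u}
  u — {s}

Registers:
  clique {p,s} ⇒ need ≥ 2
  assign f→c0 p→c1 q→c1 s→c0 u→c1 — no edge inside a register ⇒ χ ≤ 2
  χ = 2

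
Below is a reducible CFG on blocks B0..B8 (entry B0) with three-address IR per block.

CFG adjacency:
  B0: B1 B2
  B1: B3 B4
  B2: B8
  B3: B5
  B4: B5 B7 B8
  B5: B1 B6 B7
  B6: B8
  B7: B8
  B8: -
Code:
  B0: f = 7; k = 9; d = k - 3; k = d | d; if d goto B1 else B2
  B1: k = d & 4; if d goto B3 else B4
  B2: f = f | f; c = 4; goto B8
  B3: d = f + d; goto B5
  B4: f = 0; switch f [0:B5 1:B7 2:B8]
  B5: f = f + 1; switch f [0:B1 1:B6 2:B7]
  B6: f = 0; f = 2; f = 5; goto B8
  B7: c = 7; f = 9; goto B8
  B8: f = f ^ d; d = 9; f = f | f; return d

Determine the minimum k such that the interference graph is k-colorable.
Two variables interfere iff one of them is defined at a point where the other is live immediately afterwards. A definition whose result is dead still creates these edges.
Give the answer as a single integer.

def/use:
  B0 def {d,f,k} use ∅
  B1 def {k} use {d}
  B2 def {c,f} use {f}
  B3 def {d} use {d,f}
  B4 def {f} use ∅
  B5 def {f} use {f}
  B6 def {f} use ∅
  B7 def {c,f} use ∅
  B8 def {d,f} use {d,f}

Liveness:
  B0 li=∅ lo={d,f}
  B1 li={d,f} lo={d,f}
  B2 li={d,f} lo={d,f}
  B3 li={d,f} lo={d,f}
  B4 li={d} lo={d,f}
  B5 li={d,f} lo={d,f}
  B6 li={d} lo={d,f}
  B7 li={d} lo={d,f}
  B8 li={d,f} lo=∅

Conflict graph:
  c: {d,f}
  d: {c,f,k}
  f: {c,d,k}
  k: {d,f}

Chromatic number:
  lower bound: {c,d,f} mutually conflict ⇒ χ ≥ 3
  3-colouring: r0={d}  r1={f}  r2={c,k}
  χ = 3

Answer: 3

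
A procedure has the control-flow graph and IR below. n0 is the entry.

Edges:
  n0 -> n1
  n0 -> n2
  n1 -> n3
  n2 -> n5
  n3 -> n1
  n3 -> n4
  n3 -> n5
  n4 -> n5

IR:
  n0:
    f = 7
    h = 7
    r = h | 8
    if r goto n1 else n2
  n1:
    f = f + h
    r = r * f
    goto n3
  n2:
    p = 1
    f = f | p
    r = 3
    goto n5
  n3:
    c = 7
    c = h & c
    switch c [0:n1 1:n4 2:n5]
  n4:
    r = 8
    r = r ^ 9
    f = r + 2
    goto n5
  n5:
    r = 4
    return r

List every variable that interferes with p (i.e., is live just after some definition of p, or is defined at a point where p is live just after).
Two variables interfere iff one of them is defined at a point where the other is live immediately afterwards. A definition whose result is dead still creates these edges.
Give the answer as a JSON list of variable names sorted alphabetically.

Answer: ["f"]

Derivation:
Block summaries:
  n0 def {f,h,r} use ∅
  n1 def {f,r} use {f,h,r}
  n2 def {f,p,r} use {f}
  n3 def {c} use {h}
  n4 def {f,r} use ∅
  n5 def {r} use ∅

Live sets:
  live n0: ∅→{f,h,r}
  live n1: {f,h,r}→{f,h,r}
  live n2: {f}→∅
  live n3: {f,h,r}→{f,h,r}
  live n4: ∅→∅
  live n5: ∅→∅

Interference:
  c↔{f,h,r}
  f↔{c,h,p,r}
  h↔{c,f,r}
  p↔{f}
  r↔{c,f,h}

N(p) = ["f"]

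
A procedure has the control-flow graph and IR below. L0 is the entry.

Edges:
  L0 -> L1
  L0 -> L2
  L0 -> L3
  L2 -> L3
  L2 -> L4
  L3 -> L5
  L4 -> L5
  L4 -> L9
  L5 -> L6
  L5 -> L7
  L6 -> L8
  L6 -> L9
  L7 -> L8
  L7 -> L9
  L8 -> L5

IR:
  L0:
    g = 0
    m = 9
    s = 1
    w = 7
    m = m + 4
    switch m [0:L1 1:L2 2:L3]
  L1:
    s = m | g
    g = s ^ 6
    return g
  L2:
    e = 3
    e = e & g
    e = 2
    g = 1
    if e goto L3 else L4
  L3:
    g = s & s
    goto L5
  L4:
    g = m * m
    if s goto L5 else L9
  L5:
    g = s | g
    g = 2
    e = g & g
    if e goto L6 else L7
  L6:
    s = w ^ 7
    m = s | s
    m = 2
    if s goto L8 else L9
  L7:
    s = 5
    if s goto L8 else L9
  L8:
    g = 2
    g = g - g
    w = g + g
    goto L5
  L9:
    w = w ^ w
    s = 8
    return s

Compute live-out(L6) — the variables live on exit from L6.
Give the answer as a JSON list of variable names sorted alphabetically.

Block summaries:
  L0: def={g,m,s,w} ue=∅
  L1: def={g,s} ue={g,m}
  L2: def={e,g} ue={g}
  L3: def={g} ue={s}
  L4: def={g} ue={m,s}
  L5: def={e,g} ue={g,s}
  L6: def={m,s} ue={w}
  L7: def={s} ue=∅
  L8: def={g,w} ue=∅
  L9: def={s,w} ue={w}

Backward fixpoint:
  L0: in=∅ out={g,m,s,w}
  L1: in={g,m} out=∅
  L2: in={g,m,s,w} out={m,s,w}
  L3: in={s,w} out={g,s,w}
  L4: in={m,s,w} out={g,s,w}
  L5: in={g,s,w} out={w}
  L6: in={w} out={s,w}
  L7: in={w} out={s,w}
  L8: in={s} out={g,s,w}
  L9: in={w} out=∅

live-out(L6) = ["s", "w"]

Answer: ["s", "w"]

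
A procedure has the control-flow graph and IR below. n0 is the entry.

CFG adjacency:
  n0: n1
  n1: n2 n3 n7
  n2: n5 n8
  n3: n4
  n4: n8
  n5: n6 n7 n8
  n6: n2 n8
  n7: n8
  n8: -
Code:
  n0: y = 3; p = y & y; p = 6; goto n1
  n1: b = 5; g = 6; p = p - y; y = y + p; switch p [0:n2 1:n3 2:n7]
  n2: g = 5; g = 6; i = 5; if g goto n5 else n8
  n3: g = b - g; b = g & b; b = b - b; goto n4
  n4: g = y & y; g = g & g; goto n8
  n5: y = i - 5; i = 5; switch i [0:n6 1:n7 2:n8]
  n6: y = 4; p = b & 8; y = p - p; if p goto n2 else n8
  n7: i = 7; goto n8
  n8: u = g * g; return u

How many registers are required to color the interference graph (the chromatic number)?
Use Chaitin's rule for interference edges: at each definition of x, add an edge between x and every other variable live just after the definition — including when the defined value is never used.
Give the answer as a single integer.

Answer: 4

Derivation:
def/use:
  n0: {p,y} / ∅
  n1: {b,g,p,y} / {p,y}
  n2: {g,i} / ∅
  n3: {b,g} / {b,g}
  n4: {g} / {y}
  n5: {i,y} / {i}
  n6: {p,y} / {b}
  n7: {i} / ∅
  n8: {u} / {g}

Backward fixpoint:
  n0: in=∅ out={p,y}
  n1: in={p,y} out={b,g,y}
  n2: in={b} out={b,g,i}
  n3: in={b,g,y} out={y}
  n4: in={y} out={g}
  n5: in={b,g,i} out={b,g}
  n6: in={b,g} out={b,g}
  n7: in={g} out={g}
  n8: in={g} out=∅

Interfere edges:
  b — {g,i,p,y}
  g — {b,i,p,y}
  i — {b,g}
  p — {b,g,y}
  u — ∅
  y — {b,g,p}

Registers:
  lower bound: {b,g,p,y} mutually conflict ⇒ χ ≥ 4
  4-colouring: R0={b,u}  R1={g}  R2={i,p}  R3={y}
  χ = 4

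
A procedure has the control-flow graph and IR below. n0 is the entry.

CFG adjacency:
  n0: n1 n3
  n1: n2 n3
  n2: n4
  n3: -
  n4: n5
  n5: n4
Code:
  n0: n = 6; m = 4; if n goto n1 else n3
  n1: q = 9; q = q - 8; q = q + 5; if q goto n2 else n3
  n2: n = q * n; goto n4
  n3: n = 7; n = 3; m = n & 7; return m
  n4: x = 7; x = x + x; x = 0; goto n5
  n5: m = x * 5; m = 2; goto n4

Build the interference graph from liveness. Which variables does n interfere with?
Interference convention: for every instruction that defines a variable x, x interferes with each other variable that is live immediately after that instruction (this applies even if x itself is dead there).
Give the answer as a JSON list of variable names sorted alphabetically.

Answer: ["m", "q"]

Analysis:
def/use:
  n0: {m,n} / ∅
  n1: {q} / ∅
  n2: {n} / {n,q}
  n3: {m,n} / ∅
  n4: {x} / ∅
  n5: {m} / {x}

Live sets:
  n0: in=∅ out={n}
  n1: in={n} out={n,q}
  n2: in={n,q} out=∅
  n3: in=∅ out=∅
  n4: in=∅ out={x}
  n5: in={x} out=∅

Conflict graph:
  m: {n}
  n: {m,q}
  q: {n}
  x: ∅

N(n) = ["m", "q"]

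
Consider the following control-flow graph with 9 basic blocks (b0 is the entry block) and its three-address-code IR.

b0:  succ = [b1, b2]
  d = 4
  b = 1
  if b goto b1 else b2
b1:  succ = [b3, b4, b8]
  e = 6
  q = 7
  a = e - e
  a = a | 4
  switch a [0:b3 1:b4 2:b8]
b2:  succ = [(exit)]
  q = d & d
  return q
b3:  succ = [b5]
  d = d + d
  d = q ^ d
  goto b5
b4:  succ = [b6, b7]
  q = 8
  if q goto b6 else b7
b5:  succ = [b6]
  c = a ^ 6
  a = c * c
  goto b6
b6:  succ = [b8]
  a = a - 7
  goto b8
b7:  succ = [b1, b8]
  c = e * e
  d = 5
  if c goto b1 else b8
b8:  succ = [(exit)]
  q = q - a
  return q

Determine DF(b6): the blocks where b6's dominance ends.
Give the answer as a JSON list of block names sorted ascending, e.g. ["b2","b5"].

idom tree: b1←b0 b2←b0 b3←b1 b4←b1 b5←b3 b6←b1 b7←b4 b8←b1
Join-block Dom:
  b1: preds {b0,b7}: {b0} ∩ {b0,b1,b4,b7} = {b0}; idom=b0
  b6: preds {b4,b5}: {b0,b1,b4} ∩ {b0,b1,b3,b5} = {b0,b1}; idom=b1
  b8: preds {b1,b6,b7}: {b0,b1} ∩ {b0,b1,b6} ∩ {b0,b1,b4,b7} = {b0,b1}; idom=b1

DF walk-up:
  join b1 pred b0: · stop@b0
  join b1 pred b7: b7→b4→b1 stop@b0
  join b6 pred b4: b4 stop@b1
  join b6 pred b5: b5→b3 stop@b1
  join b8 pred b1: · stop@b1
  join b8 pred b6: b6 stop@b1
  join b8 pred b7: b7→b4 stop@b1
  b0: DF=∅
  b1: DF={b1}
  b2: DF=∅
  b3: DF={b6}
  b4: DF={b1,b6,b8}
  b5: DF={b6}
  b6: DF={b8}
  b7: DF={b1,b8}
  b8: DF=∅

DF(b6) = ["b8"]

Answer: ["b8"]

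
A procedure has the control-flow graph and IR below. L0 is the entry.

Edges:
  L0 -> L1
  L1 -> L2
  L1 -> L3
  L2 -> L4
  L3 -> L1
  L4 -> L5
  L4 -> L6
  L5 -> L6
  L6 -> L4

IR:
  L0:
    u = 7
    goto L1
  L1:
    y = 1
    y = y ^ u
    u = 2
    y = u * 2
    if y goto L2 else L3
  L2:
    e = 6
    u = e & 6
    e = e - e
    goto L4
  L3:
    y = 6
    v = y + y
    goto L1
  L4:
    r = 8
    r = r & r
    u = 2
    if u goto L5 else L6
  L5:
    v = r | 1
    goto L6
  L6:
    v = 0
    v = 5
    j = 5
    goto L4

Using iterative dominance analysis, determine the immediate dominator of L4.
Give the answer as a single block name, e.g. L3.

Answer: L2

Derivation:
idom tree: L1←L0 L2←L1 L3←L1 L4←L2 L5←L4 L6←L4
Dom∩ at merges:
  L1: preds {L0,L3}: {L0} ∩ {L0,L1,L3} = {L0}; idom=L0
  L4: preds {L2,L6}: {L0,L1,L2} ∩ {L0,L1,L2,L4,L6} = {L0,L1,L2}; idom=L2
  L6: preds {L4,L5}: {L0,L1,L2,L4} ∩ {L0,L1,L2,L4,L5} = {L0,L1,L2,L4}; idom=L4

idom(L4) = L2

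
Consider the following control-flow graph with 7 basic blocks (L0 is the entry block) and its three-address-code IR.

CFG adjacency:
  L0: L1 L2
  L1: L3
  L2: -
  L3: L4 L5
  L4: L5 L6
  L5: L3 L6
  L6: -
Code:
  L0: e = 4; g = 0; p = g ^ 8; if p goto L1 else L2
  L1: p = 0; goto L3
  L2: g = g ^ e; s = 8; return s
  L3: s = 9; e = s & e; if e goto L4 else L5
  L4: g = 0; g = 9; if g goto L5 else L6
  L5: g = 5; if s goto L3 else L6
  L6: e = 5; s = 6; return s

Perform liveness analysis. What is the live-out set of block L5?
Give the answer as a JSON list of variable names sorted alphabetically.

def/use:
  L0 def {e,g,p} use ∅
  L1 def {p} use ∅
  L2 def {g,s} use {e,g}
  L3 def {e,s} use {e}
  L4 def {g} use ∅
  L5 def {g} use {s}
  L6 def {e,s} use ∅

Live sets:
  live L0: ∅→{e,g}
  live L1: {e}→{e}
  live L2: {e,g}→∅
  live L3: {e}→{e,s}
  live L4: {e,s}→{e,s}
  live L5: {e,s}→{e}
  live L6: ∅→∅

live-out(L5) = ["e"]

Answer: ["e"]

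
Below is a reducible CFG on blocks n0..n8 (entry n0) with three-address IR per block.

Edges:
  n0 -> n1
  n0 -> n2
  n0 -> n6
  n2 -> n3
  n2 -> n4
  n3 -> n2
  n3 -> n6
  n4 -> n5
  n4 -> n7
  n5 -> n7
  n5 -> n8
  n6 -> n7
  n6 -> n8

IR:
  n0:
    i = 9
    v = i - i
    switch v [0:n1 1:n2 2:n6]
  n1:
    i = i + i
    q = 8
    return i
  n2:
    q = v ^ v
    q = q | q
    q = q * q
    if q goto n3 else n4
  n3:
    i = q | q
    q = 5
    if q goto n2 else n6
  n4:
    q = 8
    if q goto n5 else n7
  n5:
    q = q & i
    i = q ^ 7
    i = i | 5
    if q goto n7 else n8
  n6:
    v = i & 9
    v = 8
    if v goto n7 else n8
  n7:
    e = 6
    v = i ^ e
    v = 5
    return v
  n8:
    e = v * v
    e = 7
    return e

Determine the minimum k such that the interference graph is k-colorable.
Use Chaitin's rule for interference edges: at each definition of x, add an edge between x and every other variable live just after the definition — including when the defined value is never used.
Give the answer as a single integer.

def/use:
  n0: {i,v} / ∅
  n1: {i,q} / {i}
  n2: {q} / {v}
  n3: {i,q} / {q}
  n4: {q} / ∅
  n5: {i,q} / {i,q}
  n6: {v} / {i}
  n7: {e,v} / {i}
  n8: {e} / {v}

Liveness:
  n0: in=∅ out={i,v}
  n1: in={i} out=∅
  n2: in={i,v} out={i,q,v}
  n3: in={q,v} out={i,v}
  n4: in={i,v} out={i,q,v}
  n5: in={i,q,v} out={i,v}
  n6: in={i} out={i,v}
  n7: in={i} out=∅
  n8: in={v} out=∅

Conflict graph:
  e↔{i}
  i↔{e,q,v}
  q↔{i,v}
  v↔{i,q}

Chromatic number:
  {i,q,v} pairwise interfere (3-clique) ⇒ χ ≥ 3
  3-colouring: r0={i}  r1={e,q}  r2={v}
  χ = 3

Answer: 3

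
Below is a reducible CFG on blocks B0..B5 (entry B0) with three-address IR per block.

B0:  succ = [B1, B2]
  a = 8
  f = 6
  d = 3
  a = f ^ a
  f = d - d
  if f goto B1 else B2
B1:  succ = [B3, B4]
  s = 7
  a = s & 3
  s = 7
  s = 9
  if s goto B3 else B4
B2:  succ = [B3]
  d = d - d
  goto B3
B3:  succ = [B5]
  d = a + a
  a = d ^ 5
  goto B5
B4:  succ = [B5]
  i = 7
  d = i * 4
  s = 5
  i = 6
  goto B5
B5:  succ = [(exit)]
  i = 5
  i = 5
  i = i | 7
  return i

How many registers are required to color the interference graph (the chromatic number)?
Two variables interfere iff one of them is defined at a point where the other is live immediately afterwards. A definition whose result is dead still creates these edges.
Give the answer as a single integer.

Answer: 3

Working:
def/use:
  B0 def {a,d,f} use ∅
  B1 def {a,s} use ∅
  B2 def {d} use {d}
  B3 def {a,d} use {a}
  B4 def {d,i,s} use ∅
  B5 def {i} use ∅

Backward fixpoint:
  live B0: ∅→{a,d}
  live B1: ∅→{a}
  live B2: {a,d}→{a}
  live B3: {a}→∅
  live B4: ∅→∅
  live B5: ∅→∅

Interference:
  a — {d,f,s}
  d — {a,f}
  f — {a,d}
  i — ∅
  s — {a}

Registers:
  clique {a,d,f} ⇒ need ≥ 3
  3-colouring: r0={a,i}  r1={d,s}  r2={f}
  χ = 3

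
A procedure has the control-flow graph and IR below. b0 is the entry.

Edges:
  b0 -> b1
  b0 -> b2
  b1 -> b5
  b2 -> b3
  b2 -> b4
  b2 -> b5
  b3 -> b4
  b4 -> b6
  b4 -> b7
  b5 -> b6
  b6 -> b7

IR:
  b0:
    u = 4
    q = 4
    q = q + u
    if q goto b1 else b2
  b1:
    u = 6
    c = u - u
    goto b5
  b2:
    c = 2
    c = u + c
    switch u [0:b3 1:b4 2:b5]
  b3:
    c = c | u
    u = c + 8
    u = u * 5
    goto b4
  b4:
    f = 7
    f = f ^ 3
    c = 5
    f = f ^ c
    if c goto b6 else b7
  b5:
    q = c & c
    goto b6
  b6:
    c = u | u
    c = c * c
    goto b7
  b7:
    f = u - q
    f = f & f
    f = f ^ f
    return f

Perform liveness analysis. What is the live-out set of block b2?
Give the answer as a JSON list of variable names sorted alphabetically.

Block summaries:
  b0: {q,u} / ∅
  b1: {c,u} / ∅
  b2: {c} / {u}
  b3: {c,u} / {c,u}
  b4: {c,f} / ∅
  b5: {q} / {c}
  b6: {c} / {u}
  b7: {f} / {q,u}

Backward fixpoint:
  b0 li=∅ lo={q,u}
  b1 li=∅ lo={c,u}
  b2 li={q,u} lo={c,q,u}
  b3 li={c,q,u} lo={q,u}
  b4 li={q,u} lo={q,u}
  b5 li={c,u} lo={q,u}
  b6 li={q,u} lo={q,u}
  b7 li={q,u} lo=∅

live-out(b2) = ["c", "q", "u"]

Answer: ["c", "q", "u"]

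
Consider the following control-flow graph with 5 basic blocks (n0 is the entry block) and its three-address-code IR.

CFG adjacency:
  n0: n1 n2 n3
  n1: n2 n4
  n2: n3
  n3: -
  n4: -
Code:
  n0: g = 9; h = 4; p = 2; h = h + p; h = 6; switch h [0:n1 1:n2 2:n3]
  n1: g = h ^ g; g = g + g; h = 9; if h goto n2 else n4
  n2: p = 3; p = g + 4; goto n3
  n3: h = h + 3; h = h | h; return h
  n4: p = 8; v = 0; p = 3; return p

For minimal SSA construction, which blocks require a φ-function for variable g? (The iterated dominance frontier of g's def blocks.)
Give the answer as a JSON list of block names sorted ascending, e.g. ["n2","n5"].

Answer: ["n2", "n3"]

Derivation:
idom tree: n1←n0 n2←n0 n3←n0 n4←n1
Dom at joins:
  n2: preds {n0,n1}: {n0} ∩ {n0,n1} = {n0}; idom=n0
  n3: preds {n0,n2}: {n0} ∩ {n0,n2} = {n0}; idom=n0

DF walk-up:
  join n2 pred n0: · stop@n0
  join n2 pred n1: n1 stop@n0
  join n3 pred n0: · stop@n0
  join n3 pred n2: n2 stop@n0
  n0 → ∅
  n1 → {n2}
  n2 → {n3}
  n3 → ∅
  n4 → ∅

φ for g: defs {n0,n1}
  DF⁺ = {n2,n3}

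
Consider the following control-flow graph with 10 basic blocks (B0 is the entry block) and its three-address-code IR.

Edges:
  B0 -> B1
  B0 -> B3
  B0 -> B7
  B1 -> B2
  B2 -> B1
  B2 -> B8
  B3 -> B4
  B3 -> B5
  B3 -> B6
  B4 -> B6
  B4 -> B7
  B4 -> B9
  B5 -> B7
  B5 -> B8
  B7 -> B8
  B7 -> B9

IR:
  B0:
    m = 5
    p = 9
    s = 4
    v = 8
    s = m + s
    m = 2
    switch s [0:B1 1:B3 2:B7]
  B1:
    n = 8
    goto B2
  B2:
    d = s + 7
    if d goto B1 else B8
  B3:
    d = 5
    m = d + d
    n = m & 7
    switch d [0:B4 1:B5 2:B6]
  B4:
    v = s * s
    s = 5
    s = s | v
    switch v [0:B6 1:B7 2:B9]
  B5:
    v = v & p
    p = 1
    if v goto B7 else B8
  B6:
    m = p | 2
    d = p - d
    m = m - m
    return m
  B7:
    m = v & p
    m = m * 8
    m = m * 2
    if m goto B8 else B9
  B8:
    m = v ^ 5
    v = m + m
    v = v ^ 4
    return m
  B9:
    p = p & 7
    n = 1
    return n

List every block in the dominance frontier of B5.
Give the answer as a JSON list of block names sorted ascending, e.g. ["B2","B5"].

idom tree: B1←B0 B2←B1 B3←B0 B4←B3 B5←B3 B6←B3 B7←B0 B8←B0 B9←B0
Join-block Dom:
  B1: preds {B0,B2}: {B0} ∩ {B0,B1,B2} = {B0}; idom=B0
  B6: preds {B3,B4}: {B0,B3} ∩ {B0,B3,B4} = {B0,B3}; idom=B3
  B7: preds {B0,B4,B5}: {B0} ∩ {B0,B3,B4} ∩ {B0,B3,B5} = {B0}; idom=B0
  B8: preds {B2,B5,B7}: {B0,B1,B2} ∩ {B0,B3,B5} ∩ {B0,B7} = {B0}; idom=B0
  B9: preds {B4,B7}: {B0,B3,B4} ∩ {B0,B7} = {B0}; idom=B0

DF derivation:
  B1←B0: walk · to B0
  B1←B2: walk B2→B1 to B0
  B6←B3: walk · to B3
  B6←B4: walk B4 to B3
  B7←B0: walk · to B0
  B7←B4: walk B4→B3 to B0
  B7←B5: walk B5→B3 to B0
  B8←B2: walk B2→B1 to B0
  B8←B5: walk B5→B3 to B0
  B8←B7: walk B7 to B0
  B9←B4: walk B4→B3 to B0
  B9←B7: walk B7 to B0
  B0 → ∅
  B1 → {B1,B8}
  B2 → {B1,B8}
  B3 → {B7,B8,B9}
  B4 → {B6,B7,B9}
  B5 → {B7,B8}
  B6 → ∅
  B7 → {B8,B9}
  B8 → ∅
  B9 → ∅

DF(B5) = ["B7", "B8"]

Answer: ["B7", "B8"]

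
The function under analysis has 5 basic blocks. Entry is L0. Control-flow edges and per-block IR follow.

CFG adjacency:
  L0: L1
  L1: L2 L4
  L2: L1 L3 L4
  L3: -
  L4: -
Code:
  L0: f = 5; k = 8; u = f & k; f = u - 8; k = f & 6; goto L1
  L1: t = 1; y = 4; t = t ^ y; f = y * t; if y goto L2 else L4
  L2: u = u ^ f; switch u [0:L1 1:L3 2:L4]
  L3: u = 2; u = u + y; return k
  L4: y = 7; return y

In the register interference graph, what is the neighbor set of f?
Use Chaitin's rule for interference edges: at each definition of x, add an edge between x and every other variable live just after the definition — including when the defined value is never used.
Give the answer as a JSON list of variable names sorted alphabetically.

Block summaries:
  L0: {f,k,u} / ∅
  L1: {f,t,y} / ∅
  L2: {u} / {f,u}
  L3: {u} / {k,y}
  L4: {y} / ∅

Live sets:
  L0 li=∅ lo={k,u}
  L1 li={k,u} lo={f,k,u,y}
  L2 li={f,k,u,y} lo={k,u,y}
  L3 li={k,y} lo=∅
  L4 li=∅ lo=∅

Conflict graph:
  f: {k,u,y}
  k: {f,t,u,y}
  t: {k,u,y}
  u: {f,k,t,y}
  y: {f,k,t,u}

N(f) = ["k", "u", "y"]

Answer: ["k", "u", "y"]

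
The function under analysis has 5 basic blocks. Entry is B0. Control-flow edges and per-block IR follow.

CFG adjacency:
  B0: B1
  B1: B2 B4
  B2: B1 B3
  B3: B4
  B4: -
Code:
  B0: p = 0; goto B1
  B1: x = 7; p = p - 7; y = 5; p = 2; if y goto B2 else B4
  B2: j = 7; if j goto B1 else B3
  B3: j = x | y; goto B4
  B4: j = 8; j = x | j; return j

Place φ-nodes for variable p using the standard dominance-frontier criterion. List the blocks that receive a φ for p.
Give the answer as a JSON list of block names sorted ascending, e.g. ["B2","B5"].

Answer: ["B1"]

Analysis:
idom tree: B1←B0 B2←B1 B3←B2 B4←B1
Dom∩ at merges:
  B1: preds {B0,B2}: {B0} ∩ {B0,B1,B2} = {B0}; idom=B0
  B4: preds {B1,B3}: {B0,B1} ∩ {B0,B1,B2,B3} = {B0,B1}; idom=B1

DF walk-up:
  B1←B0: walk · to B0
  B1←B2: walk B2→B1 to B0
  B4←B1: walk · to B1
  B4←B3: walk B3→B2 to B1
  B0: DF=∅
  B1: DF={B1}
  B2: DF={B1,B4}
  B3: DF={B4}
  B4: DF=∅

φ for p: defs {B0,B1}
  DF⁺ = {B1}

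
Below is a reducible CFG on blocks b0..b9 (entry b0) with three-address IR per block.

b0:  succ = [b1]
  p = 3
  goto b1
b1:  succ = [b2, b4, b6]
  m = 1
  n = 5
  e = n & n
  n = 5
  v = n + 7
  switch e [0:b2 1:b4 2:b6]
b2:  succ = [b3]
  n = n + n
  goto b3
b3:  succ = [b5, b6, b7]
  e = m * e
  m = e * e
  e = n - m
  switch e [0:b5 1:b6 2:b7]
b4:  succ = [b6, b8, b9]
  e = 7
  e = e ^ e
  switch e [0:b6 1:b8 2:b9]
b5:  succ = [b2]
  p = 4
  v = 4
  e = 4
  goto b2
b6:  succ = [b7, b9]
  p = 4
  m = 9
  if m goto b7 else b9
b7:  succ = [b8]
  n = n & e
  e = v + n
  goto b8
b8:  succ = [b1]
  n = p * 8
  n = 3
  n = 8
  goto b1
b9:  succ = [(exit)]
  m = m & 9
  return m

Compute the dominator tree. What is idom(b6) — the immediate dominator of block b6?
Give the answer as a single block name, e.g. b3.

Answer: b1

Working:
idom tree: b1←b0 b2←b1 b3←b2 b4←b1 b5←b3 b6←b1 b7←b1 b8←b1 b9←b1
Join-block Dom:
  b1: preds {b0,b8}: {b0} ∩ {b0,b1,b8} = {b0}; idom=b0
  b2: preds {b1,b5}: {b0,b1} ∩ {b0,b1,b2,b3,b5} = {b0,b1}; idom=b1
  b6: preds {b1,b3,b4}: {b0,b1} ∩ {b0,b1,b2,b3} ∩ {b0,b1,b4} = {b0,b1}; idom=b1
  b7: preds {b3,b6}: {b0,b1,b2,b3} ∩ {b0,b1,b6} = {b0,b1}; idom=b1
  b8: preds {b4,b7}: {b0,b1,b4} ∩ {b0,b1,b7} = {b0,b1}; idom=b1
  b9: preds {b4,b6}: {b0,b1,b4} ∩ {b0,b1,b6} = {b0,b1}; idom=b1

idom(b6) = b1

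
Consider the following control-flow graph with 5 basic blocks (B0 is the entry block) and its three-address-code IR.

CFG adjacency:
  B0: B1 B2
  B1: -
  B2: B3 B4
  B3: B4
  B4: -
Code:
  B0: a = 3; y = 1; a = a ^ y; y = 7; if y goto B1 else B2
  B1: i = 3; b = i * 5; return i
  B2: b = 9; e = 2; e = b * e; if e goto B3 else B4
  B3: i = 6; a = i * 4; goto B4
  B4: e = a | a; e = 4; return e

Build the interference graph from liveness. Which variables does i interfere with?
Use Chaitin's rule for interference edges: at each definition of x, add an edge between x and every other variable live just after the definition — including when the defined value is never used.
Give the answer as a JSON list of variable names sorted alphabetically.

Answer: ["b"]

Analysis:
def/use:
  B0: def={a,y} ue=∅
  B1: def={b,i} ue=∅
  B2: def={b,e} ue=∅
  B3: def={a,i} ue=∅
  B4: def={e} ue={a}

Live sets:
  live B0: ∅→{a}
  live B1: ∅→∅
  live B2: {a}→{a}
  live B3: ∅→{a}
  live B4: {a}→∅

Interfere edges:
  a: {b,e,y}
  b: {a,e,i}
  e: {a,b}
  i: {b}
  y: {a}

N(i) = ["b"]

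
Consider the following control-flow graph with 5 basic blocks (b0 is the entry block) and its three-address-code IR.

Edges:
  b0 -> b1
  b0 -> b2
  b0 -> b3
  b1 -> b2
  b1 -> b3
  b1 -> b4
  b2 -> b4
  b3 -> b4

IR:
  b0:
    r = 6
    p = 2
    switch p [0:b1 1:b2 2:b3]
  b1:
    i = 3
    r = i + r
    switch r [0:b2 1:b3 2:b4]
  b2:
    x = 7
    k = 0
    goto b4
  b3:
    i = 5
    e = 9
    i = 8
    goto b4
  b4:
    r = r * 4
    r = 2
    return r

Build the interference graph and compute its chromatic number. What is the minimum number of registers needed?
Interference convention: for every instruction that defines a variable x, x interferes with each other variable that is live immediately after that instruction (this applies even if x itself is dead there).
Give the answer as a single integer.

Block summaries:
  b0: def={p,r} ue=∅
  b1: def={i,r} ue={r}
  b2: def={k,x} ue=∅
  b3: def={e,i} ue=∅
  b4: def={r} ue={r}

Backward fixpoint:
  live b0: ∅→{r}
  live b1: {r}→{r}
  live b2: {r}→{r}
  live b3: {r}→{r}
  live b4: {r}→∅

Conflict graph:
  e — {r}
  i — {r}
  k — {r}
  p — {r}
  r — {e,i,k,p,x}
  x — {r}

Chromatic number:
  lower bound: {e,r} mutually conflict ⇒ χ ≥ 2
  2-colouring: c0={r}  c1={e,i,k,p,x}
  χ = 2

Answer: 2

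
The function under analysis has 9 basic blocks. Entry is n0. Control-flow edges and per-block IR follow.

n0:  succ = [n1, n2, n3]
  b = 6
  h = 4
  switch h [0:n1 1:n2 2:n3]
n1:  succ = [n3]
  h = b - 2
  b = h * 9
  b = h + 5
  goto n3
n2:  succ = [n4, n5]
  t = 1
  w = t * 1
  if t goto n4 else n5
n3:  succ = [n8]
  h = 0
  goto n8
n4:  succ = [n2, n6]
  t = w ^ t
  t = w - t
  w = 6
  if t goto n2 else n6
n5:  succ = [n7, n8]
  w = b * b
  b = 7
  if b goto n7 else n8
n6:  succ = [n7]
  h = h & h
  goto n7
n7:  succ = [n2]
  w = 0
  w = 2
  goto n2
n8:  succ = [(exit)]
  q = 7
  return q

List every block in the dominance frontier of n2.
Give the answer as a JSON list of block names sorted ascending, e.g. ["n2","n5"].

Answer: ["n2", "n8"]

Derivation:
idom tree: n1←n0 n2←n0 n3←n0 n4←n2 n5←n2 n6←n4 n7←n2 n8←n0
Dom∩ at merges:
  n2: preds {n0,n4,n7}: {n0} ∩ {n0,n2,n4} ∩ {n0,n2,n7} = {n0}; idom=n0
  n3: preds {n0,n1}: {n0} ∩ {n0,n1} = {n0}; idom=n0
  n7: preds {n5,n6}: {n0,n2,n5} ∩ {n0,n2,n4,n6} = {n0,n2}; idom=n2
  n8: preds {n3,n5}: {n0,n3} ∩ {n0,n2,n5} = {n0}; idom=n0

DF walk-up:
  join n2 pred n0: · stop@n0
  join n2 pred n4: n4→n2 stop@n0
  join n2 pred n7: n7→n2 stop@n0
  join n3 pred n0: · stop@n0
  join n3 pred n1: n1 stop@n0
  join n7 pred n5: n5 stop@n2
  join n7 pred n6: n6→n4 stop@n2
  join n8 pred n3: n3 stop@n0
  join n8 pred n5: n5→n2 stop@n0
  n0: DF=∅
  n1: DF={n3}
  n2: DF={n2,n8}
  n3: DF={n8}
  n4: DF={n2,n7}
  n5: DF={n7,n8}
  n6: DF={n7}
  n7: DF={n2}
  n8: DF=∅

DF(n2) = ["n2", "n8"]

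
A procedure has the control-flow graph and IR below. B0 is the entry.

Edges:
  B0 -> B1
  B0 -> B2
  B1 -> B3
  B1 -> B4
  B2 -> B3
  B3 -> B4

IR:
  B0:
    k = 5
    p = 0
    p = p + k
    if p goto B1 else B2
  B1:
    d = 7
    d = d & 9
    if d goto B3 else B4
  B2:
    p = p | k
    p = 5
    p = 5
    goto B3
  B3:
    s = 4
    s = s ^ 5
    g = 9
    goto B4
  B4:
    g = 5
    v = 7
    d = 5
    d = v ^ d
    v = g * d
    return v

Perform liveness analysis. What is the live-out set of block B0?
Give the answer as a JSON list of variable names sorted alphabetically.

Per-block:
  B0: def={k,p} ue=∅
  B1: def={d} ue=∅
  B2: def={p} ue={k,p}
  B3: def={g,s} ue=∅
  B4: def={d,g,v} ue=∅

Liveness:
  B0 li=∅ lo={k,p}
  B1 li=∅ lo=∅
  B2 li={k,p} lo=∅
  B3 li=∅ lo=∅
  B4 li=∅ lo=∅

live-out(B0) = ["k", "p"]

Answer: ["k", "p"]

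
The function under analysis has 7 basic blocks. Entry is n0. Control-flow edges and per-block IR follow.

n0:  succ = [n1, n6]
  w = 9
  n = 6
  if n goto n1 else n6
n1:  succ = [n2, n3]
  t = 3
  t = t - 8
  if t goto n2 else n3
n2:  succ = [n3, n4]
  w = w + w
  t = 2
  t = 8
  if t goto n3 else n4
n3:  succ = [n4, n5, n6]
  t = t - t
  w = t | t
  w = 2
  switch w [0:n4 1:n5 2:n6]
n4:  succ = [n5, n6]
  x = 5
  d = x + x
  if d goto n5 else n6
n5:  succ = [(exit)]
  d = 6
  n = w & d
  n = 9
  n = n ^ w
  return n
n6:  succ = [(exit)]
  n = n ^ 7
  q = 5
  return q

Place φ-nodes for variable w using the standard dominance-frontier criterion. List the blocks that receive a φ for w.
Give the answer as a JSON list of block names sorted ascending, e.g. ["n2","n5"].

Answer: ["n3", "n4", "n5", "n6"]

Analysis:
idom tree: n1←n0 n2←n1 n3←n1 n4←n1 n5←n1 n6←n0
Dom∩ at merges:
  n3: preds {n1,n2}: {n0,n1} ∩ {n0,n1,n2} = {n0,n1}; idom=n1
  n4: preds {n2,n3}: {n0,n1,n2} ∩ {n0,n1,n3} = {n0,n1}; idom=n1
  n5: preds {n3,n4}: {n0,n1,n3} ∩ {n0,n1,n4} = {n0,n1}; idom=n1
  n6: preds {n0,n3,n4}: {n0} ∩ {n0,n1,n3} ∩ {n0,n1,n4} = {n0}; idom=n0

Frontier:
  n3←n1: walk · to n1
  n3←n2: walk n2 to n1
  n4←n2: walk n2 to n1
  n4←n3: walk n3 to n1
  n5←n3: walk n3 to n1
  n5←n4: walk n4 to n1
  n6←n0: walk · to n0
  n6←n3: walk n3→n1 to n0
  n6←n4: walk n4→n1 to n0
  n0: DF=∅
  n1: DF={n6}
  n2: DF={n3,n4}
  n3: DF={n4,n5,n6}
  n4: DF={n5,n6}
  n5: DF=∅
  n6: DF=∅

φ for w: defs {n0,n2,n3}
  DF⁺ = {n3,n4,n5,n6}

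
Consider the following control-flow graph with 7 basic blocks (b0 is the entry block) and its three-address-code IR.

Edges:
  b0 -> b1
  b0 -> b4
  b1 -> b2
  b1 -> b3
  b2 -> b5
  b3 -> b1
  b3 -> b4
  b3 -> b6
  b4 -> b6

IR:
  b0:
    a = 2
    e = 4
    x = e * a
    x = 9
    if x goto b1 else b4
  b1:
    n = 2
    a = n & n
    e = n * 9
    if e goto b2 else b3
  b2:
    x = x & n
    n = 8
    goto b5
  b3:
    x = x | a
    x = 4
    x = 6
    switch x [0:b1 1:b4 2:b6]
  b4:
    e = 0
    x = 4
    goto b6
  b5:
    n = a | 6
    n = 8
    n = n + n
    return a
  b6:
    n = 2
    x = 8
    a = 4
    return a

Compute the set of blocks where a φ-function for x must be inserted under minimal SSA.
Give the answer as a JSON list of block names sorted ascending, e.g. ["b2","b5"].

Answer: ["b1", "b4", "b6"]

Derivation:
idom tree: b1←b0 b2←b1 b3←b1 b4←b0 b5←b2 b6←b0
Dom at joins:
  b1: preds {b0,b3}: {b0} ∩ {b0,b1,b3} = {b0}; idom=b0
  b4: preds {b0,b3}: {b0} ∩ {b0,b1,b3} = {b0}; idom=b0
  b6: preds {b3,b4}: {b0,b1,b3} ∩ {b0,b4} = {b0}; idom=b0

DF walk-up:
  b1←b0: walk · to b0
  b1←b3: walk b3→b1 to b0
  b4←b0: walk · to b0
  b4←b3: walk b3→b1 to b0
  b6←b3: walk b3→b1 to b0
  b6←b4: walk b4 to b0
  b0 → ∅
  b1 → {b1,b4,b6}
  b2 → ∅
  b3 → {b1,b4,b6}
  b4 → {b6}
  b5 → ∅
  b6 → ∅

φ for x: defs {b0,b2,b3,b4,b6}
  DF⁺ = {b1,b4,b6}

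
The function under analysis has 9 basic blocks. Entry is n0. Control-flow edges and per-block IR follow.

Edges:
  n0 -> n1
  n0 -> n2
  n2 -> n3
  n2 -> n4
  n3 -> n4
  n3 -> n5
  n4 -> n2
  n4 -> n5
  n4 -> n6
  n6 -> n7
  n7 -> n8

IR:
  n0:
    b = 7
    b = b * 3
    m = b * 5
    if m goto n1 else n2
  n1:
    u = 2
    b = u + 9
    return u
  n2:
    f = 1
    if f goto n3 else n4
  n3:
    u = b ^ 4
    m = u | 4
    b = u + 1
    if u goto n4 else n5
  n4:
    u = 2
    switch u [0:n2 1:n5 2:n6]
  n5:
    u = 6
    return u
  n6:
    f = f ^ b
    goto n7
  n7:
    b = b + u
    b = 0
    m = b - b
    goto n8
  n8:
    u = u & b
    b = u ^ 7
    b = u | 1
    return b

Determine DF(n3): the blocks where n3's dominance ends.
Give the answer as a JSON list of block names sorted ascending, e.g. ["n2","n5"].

idom tree: n1←n0 n2←n0 n3←n2 n4←n2 n5←n2 n6←n4 n7←n6 n8←n7
Dom at joins:
  n2: preds {n0,n4}: {n0} ∩ {n0,n2,n4} = {n0}; idom=n0
  n4: preds {n2,n3}: {n0,n2} ∩ {n0,n2,n3} = {n0,n2}; idom=n2
  n5: preds {n3,n4}: {n0,n2,n3} ∩ {n0,n2,n4} = {n0,n2}; idom=n2

DF derivation:
  join n2 pred n0: · stop@n0
  join n2 pred n4: n4→n2 stop@n0
  join n4 pred n2: · stop@n2
  join n4 pred n3: n3 stop@n2
  join n5 pred n3: n3 stop@n2
  join n5 pred n4: n4 stop@n2
  n0 → ∅
  n1 → ∅
  n2 → {n2}
  n3 → {n4,n5}
  n4 → {n2,n5}
  n5 → ∅
  n6 → ∅
  n7 → ∅
  n8 → ∅

DF(n3) = ["n4", "n5"]

Answer: ["n4", "n5"]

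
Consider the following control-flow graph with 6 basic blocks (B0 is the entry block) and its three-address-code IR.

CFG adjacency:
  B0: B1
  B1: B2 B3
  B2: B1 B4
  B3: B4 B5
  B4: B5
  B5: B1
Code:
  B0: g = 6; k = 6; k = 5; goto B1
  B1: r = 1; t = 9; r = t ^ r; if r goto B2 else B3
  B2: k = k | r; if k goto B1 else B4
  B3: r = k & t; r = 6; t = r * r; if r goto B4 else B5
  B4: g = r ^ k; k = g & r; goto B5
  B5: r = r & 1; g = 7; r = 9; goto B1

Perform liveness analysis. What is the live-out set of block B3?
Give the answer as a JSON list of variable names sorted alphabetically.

Per-block:
  B0: {g,k} / ∅
  B1: {r,t} / ∅
  B2: {k} / {k,r}
  B3: {r,t} / {k,t}
  B4: {g,k} / {k,r}
  B5: {g,r} / {r}

Liveness:
  B0: in=∅ out={k}
  B1: in={k} out={k,r,t}
  B2: in={k,r} out={k,r}
  B3: in={k,t} out={k,r}
  B4: in={k,r} out={k,r}
  B5: in={k,r} out={k}

live-out(B3) = ["k", "r"]

Answer: ["k", "r"]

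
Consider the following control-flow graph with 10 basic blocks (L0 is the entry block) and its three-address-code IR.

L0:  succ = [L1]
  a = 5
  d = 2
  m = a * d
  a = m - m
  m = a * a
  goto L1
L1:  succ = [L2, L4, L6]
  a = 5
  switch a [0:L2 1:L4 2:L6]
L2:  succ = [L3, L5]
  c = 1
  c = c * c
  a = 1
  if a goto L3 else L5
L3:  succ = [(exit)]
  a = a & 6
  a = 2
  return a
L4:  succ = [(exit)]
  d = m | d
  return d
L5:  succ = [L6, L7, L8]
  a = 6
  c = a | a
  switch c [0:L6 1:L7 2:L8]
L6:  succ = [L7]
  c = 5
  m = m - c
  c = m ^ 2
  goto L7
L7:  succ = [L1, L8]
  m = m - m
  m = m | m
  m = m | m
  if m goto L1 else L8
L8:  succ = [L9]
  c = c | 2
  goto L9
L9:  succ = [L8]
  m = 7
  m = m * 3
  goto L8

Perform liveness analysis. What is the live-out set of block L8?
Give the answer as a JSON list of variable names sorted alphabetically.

def/use:
  L0: {a,d,m} / ∅
  L1: {a} / ∅
  L2: {a,c} / ∅
  L3: {a} / {a}
  L4: {d} / {d,m}
  L5: {a,c} / ∅
  L6: {c,m} / {m}
  L7: {m} / {m}
  L8: {c} / {c}
  L9: {m} / ∅

Backward fixpoint:
  live L0: ∅→{d,m}
  live L1: {d,m}→{d,m}
  live L2: {d,m}→{a,d,m}
  live L3: {a}→∅
  live L4: {d,m}→∅
  live L5: {d,m}→{c,d,m}
  live L6: {d,m}→{c,d,m}
  live L7: {c,d,m}→{c,d,m}
  live L8: {c}→{c}
  live L9: {c}→{c}

live-out(L8) = ["c"]

Answer: ["c"]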